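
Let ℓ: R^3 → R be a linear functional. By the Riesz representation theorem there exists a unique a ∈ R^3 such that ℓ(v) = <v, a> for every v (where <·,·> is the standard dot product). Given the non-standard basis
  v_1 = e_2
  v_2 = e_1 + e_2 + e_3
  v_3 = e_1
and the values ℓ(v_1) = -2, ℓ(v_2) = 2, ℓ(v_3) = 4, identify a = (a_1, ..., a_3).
a = (4, -2, 0)

Write a = (a_1, ..., a_3) in the standard basis. For each basis vector v_i, ℓ(v_i) = <v_i, a> is a linear equation in the a_j's. Collect the n equations into a matrix system V a = ℓ, where row i of V is v_i (expressed in the standard basis). Since V is invertible (lower-triangular with 1s on the diagonal, up to permutation), solve by back-substitution:
  V =
[[0, 1, 0],
 [1, 1, 1],
 [1, 0, 0]]
  V a = (-2, 2, 4)
Solving gives a = (4, -2, 0).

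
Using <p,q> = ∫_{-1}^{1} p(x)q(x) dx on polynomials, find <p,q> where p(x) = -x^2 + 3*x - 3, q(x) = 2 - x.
<p,q> = -46/3

Expand the product: p(x)·q(x) = x^3 - 5*x^2 + 9*x - 6.
∫_{-1}^{1} of each monomial x^k gives [2/(k+1) if k even, 0 if k odd]. Integrating term-by-term (or equivalently evaluating the antiderivative F(x) = x^4/4 - 5*x^3/3 + 9*x^2/2 - 6*x at the endpoints):
  F(1) − F(−1) = -35/12 − (149/12) = -46/3.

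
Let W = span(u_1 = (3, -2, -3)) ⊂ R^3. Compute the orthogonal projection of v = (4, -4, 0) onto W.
proj_W(v) = (30/11, -20/11, -30/11)

Set up U = [u_1 | ... | u_1] ∈ R^(3×1). The projector onto W = col(U) is P = U (U^T U)^(-1) U^T.
Compute U^T U =
  [22],
and U^T v = (20).
Solve U^T U · c = U^T v for the coefficients: c = (10/11). The projection is proj_W(v) = U c.
Check: (v - proj_W(v)) · u_1 = 0  (should be 0).
Result: proj_W(v) = (30/11, -20/11, -30/11).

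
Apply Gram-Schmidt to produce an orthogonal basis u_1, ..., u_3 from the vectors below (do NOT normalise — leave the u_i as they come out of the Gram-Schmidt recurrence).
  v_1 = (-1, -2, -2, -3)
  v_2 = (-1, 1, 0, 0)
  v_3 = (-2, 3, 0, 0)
Orthogonal basis:
  u_1 = (-1, -2, -2, -3)
  u_2 = (-19/18, 8/9, -1/9, -1/6)
  u_3 = (13/35, 13/35, -6/35, -9/35)

Apply the Gram-Schmidt recurrence
  u_1 = v_1
  u_i = v_i − Σ_{j<i} ((v_i · u_j) / (u_j · u_j)) · u_j.

Step by step this gives:
  u_1 = (-1, -2, -2, -3)
  u_2 = (-19/18, 8/9, -1/9, -1/6)
  u_3 = (13/35, 13/35, -6/35, -9/35)

Orthogonality check:
  u_2 · u_1 = 0 (should be 0)
  u_3 · u_1 = 0 (should be 0)
  u_3 · u_2 = 0 (should be 0)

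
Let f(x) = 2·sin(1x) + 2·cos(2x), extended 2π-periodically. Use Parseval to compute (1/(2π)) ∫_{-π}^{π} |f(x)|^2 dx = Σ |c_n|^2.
Σ |c_n|^2 = 4

Expand |f|^2 and use orthogonality of {sin(nx), cos(mx)} on [-π, π]:
  ∫_{-π}^{π} sin(nx)^2 dx = π, ∫ cos(mx)^2 dx = π, and cross terms integrate to 0.
So ∫_{-π}^{π} f(x)^2 dx = 2^2 · π + 2^2 · π = (4 + 4)π.
Divide by 2π: (4 + 4)/2 = 4.
By Parseval, this equals Σ |c_n|^2.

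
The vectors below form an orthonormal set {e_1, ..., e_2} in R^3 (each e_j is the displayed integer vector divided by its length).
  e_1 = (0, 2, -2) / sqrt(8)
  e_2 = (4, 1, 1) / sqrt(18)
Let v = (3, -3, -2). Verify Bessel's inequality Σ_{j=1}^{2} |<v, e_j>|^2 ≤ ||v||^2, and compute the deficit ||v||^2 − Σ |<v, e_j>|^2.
Σ |<v, e_j>|^2 = 29/9; ||v||^2 = 22; deficit = 169/9

Write each e_j = u_j / sqrt(<u_j, u_j>) where u_j is the displayed integer vector. Then <v, e_j> = <v, u_j> / sqrt(<u_j, u_j>), so |<v, e_j>|^2 = <v, u_j>^2 / <u_j, u_j>.
Coefficients: <v, e_1> = -2/sqrt(8), <v, e_2> = 7/sqrt(18).
Square and sum: Σ |<v, e_j>|^2 = 29/9.
Compute ||v||^2 = v·v = 22.
Deficit = 22 − 29/9 = 169/9 ≥ 0, confirming Bessel's inequality. (The deficit equals ||v − Σ <v,e_j> e_j||^2, the squared distance from v to span{e_j}.)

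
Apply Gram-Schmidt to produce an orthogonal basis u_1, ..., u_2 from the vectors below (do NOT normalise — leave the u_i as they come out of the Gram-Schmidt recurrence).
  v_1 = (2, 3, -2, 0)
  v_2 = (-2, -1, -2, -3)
Orthogonal basis:
  u_1 = (2, 3, -2, 0)
  u_2 = (-28/17, -8/17, -40/17, -3)

Apply the Gram-Schmidt recurrence
  u_1 = v_1
  u_i = v_i − Σ_{j<i} ((v_i · u_j) / (u_j · u_j)) · u_j.

Step by step this gives:
  u_1 = (2, 3, -2, 0)
  u_2 = (-28/17, -8/17, -40/17, -3)

Orthogonality check:
  u_2 · u_1 = 0 (should be 0)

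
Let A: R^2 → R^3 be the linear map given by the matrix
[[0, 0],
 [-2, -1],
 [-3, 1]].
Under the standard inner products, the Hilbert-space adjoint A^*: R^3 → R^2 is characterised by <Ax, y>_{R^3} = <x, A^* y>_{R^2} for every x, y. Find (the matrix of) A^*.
A^* = A^T =
[[0, -2, -3],
 [0, -1, 1]]

For real matrices with standard dot products, the defining identity <Ax, y> = <x, A^* y> gives (Ax)^T y = x^T (A^*) y, i.e. x^T A^T y = x^T (A^*) y. Since this holds for all x, y, we must have A^* = A^T. Therefore
A^* =
[[0, -2, -3],
 [0, -1, 1]].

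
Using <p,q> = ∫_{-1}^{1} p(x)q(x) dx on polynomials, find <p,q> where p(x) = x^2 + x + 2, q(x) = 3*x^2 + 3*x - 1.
<p,q> = 38/15

Expand the product: p(x)·q(x) = 3*x^4 + 6*x^3 + 8*x^2 + 5*x - 2.
∫_{-1}^{1} of each monomial x^k gives [2/(k+1) if k even, 0 if k odd]. Integrating term-by-term (or equivalently evaluating the antiderivative F(x) = 3*x^5/5 + 3*x^4/2 + 8*x^3/3 + 5*x^2/2 - 2*x at the endpoints):
  F(1) − F(−1) = 79/15 − (41/15) = 38/15.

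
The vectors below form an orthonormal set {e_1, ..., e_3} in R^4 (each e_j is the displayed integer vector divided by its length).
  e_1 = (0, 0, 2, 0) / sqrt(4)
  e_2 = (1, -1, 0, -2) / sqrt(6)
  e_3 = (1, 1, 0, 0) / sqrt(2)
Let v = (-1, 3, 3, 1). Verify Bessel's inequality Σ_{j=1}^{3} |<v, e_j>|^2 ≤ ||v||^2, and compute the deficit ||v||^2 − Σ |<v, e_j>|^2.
Σ |<v, e_j>|^2 = 17; ||v||^2 = 20; deficit = 3

Write each e_j = u_j / sqrt(<u_j, u_j>) where u_j is the displayed integer vector. Then <v, e_j> = <v, u_j> / sqrt(<u_j, u_j>), so |<v, e_j>|^2 = <v, u_j>^2 / <u_j, u_j>.
Coefficients: <v, e_1> = 6/sqrt(4), <v, e_2> = -6/sqrt(6), <v, e_3> = 2/sqrt(2).
Square and sum: Σ |<v, e_j>|^2 = 17.
Compute ||v||^2 = v·v = 20.
Deficit = 20 − 17 = 3 ≥ 0, confirming Bessel's inequality. (The deficit equals ||v − Σ <v,e_j> e_j||^2, the squared distance from v to span{e_j}.)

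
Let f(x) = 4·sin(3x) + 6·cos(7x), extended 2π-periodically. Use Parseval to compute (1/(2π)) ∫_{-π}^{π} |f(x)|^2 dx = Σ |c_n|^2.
Σ |c_n|^2 = 26

Expand |f|^2 and use orthogonality of {sin(nx), cos(mx)} on [-π, π]:
  ∫_{-π}^{π} sin(nx)^2 dx = π, ∫ cos(mx)^2 dx = π, and cross terms integrate to 0.
So ∫_{-π}^{π} f(x)^2 dx = 4^2 · π + 6^2 · π = (16 + 36)π.
Divide by 2π: (16 + 36)/2 = 26.
By Parseval, this equals Σ |c_n|^2.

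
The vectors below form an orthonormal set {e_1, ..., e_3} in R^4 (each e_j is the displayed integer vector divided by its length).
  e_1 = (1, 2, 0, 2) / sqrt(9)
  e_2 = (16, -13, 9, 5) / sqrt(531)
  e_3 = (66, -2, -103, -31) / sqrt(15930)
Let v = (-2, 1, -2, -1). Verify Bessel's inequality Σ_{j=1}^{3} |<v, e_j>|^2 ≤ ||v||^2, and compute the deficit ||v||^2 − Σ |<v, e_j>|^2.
Σ |<v, e_j>|^2 = 2651/270; ||v||^2 = 10; deficit = 49/270

Write each e_j = u_j / sqrt(<u_j, u_j>) where u_j is the displayed integer vector. Then <v, e_j> = <v, u_j> / sqrt(<u_j, u_j>), so |<v, e_j>|^2 = <v, u_j>^2 / <u_j, u_j>.
Coefficients: <v, e_1> = -2/sqrt(9), <v, e_2> = -68/sqrt(531), <v, e_3> = 103/sqrt(15930).
Square and sum: Σ |<v, e_j>|^2 = 2651/270.
Compute ||v||^2 = v·v = 10.
Deficit = 10 − 2651/270 = 49/270 ≥ 0, confirming Bessel's inequality. (The deficit equals ||v − Σ <v,e_j> e_j||^2, the squared distance from v to span{e_j}.)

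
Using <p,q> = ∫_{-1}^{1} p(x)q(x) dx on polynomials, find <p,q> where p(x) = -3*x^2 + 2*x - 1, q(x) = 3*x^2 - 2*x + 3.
<p,q> = -304/15

Expand the product: p(x)·q(x) = -9*x^4 + 12*x^3 - 16*x^2 + 8*x - 3.
∫_{-1}^{1} of each monomial x^k gives [2/(k+1) if k even, 0 if k odd]. Integrating term-by-term (or equivalently evaluating the antiderivative F(x) = -9*x^5/5 + 3*x^4 - 16*x^3/3 + 4*x^2 - 3*x at the endpoints):
  F(1) − F(−1) = -47/15 − (257/15) = -304/15.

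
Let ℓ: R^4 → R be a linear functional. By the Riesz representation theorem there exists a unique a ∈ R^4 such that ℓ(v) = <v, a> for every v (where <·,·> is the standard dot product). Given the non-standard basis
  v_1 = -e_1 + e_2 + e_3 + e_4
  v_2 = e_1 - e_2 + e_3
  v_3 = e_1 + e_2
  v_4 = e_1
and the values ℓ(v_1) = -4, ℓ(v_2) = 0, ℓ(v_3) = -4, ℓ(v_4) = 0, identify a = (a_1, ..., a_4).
a = (0, -4, -4, 4)

Write a = (a_1, ..., a_4) in the standard basis. For each basis vector v_i, ℓ(v_i) = <v_i, a> is a linear equation in the a_j's. Collect the n equations into a matrix system V a = ℓ, where row i of V is v_i (expressed in the standard basis). Since V is invertible (lower-triangular with 1s on the diagonal, up to permutation), solve by back-substitution:
  V =
[[-1, 1, 1, 1],
 [1, -1, 1, 0],
 [1, 1, 0, 0],
 [1, 0, 0, 0]]
  V a = (-4, 0, -4, 0)
Solving gives a = (0, -4, -4, 4).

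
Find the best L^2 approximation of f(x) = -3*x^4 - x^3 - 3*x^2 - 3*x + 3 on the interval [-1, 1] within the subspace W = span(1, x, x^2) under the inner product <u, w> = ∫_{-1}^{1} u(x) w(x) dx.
g(x) = -39*x^2/7 - 18*x/5 + 114/35

The best approximation g ∈ W is the orthogonal projection of f onto W. Writing g = a_0 + a_1 x + a_2 x^2, the coefficients solve the normal equations G · a = b where
  G_{ij} = <φ_i, φ_j> and b_i = <f, φ_i>, with φ_0 = 1, φ_1 = x, φ_2 = x^2.
G =
  [2, 0, 2/3]
  [0, 2/3, 0]
  [2/3, 0, 2/5],
b = (14/5, -12/5, -2/35).
Solving gives a_0 = 114/35, a_1 = -18/5, a_2 = -39/7, so
  g(x) = -39*x^2/7 - 18*x/5 + 114/35.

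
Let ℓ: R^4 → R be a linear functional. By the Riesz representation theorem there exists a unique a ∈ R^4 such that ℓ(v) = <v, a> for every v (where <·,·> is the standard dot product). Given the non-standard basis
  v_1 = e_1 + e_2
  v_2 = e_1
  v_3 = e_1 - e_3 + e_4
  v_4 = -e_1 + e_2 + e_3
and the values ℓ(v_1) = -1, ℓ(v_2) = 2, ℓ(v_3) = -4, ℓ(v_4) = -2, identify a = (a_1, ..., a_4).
a = (2, -3, 3, -3)

Write a = (a_1, ..., a_4) in the standard basis. For each basis vector v_i, ℓ(v_i) = <v_i, a> is a linear equation in the a_j's. Collect the n equations into a matrix system V a = ℓ, where row i of V is v_i (expressed in the standard basis). Since V is invertible (lower-triangular with 1s on the diagonal, up to permutation), solve by back-substitution:
  V =
[[1, 1, 0, 0],
 [1, 0, 0, 0],
 [1, 0, -1, 1],
 [-1, 1, 1, 0]]
  V a = (-1, 2, -4, -2)
Solving gives a = (2, -3, 3, -3).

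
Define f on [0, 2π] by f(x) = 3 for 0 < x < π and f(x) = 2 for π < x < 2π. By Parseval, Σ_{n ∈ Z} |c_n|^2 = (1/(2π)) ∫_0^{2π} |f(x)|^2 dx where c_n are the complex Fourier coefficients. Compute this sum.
Σ |c_n|^2 = 13/2

Parseval equates the L^2 energy of f (normalised by 1/(2π)) with the ℓ^2 sum of its Fourier coefficients: (1/(2π)) ∫_0^{2π} |f|^2 = Σ |c_n|^2.
Compute the left side: (1/(2π)) [∫_0^π 3^2 dx + ∫_π^{2π} 2^2 dx] = (1/(2π)) · (9π + 4π) = (9 + 4)/2 = 13/2.
So Σ_{n ∈ Z} |c_n|^2 = 13/2.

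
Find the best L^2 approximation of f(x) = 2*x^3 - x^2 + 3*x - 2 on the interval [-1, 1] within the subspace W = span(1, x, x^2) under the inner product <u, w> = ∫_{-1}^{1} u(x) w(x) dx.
g(x) = -x^2 + 21*x/5 - 2

The best approximation g ∈ W is the orthogonal projection of f onto W. Writing g = a_0 + a_1 x + a_2 x^2, the coefficients solve the normal equations G · a = b where
  G_{ij} = <φ_i, φ_j> and b_i = <f, φ_i>, with φ_0 = 1, φ_1 = x, φ_2 = x^2.
G =
  [2, 0, 2/3]
  [0, 2/3, 0]
  [2/3, 0, 2/5],
b = (-14/3, 14/5, -26/15).
Solving gives a_0 = -2, a_1 = 21/5, a_2 = -1, so
  g(x) = -x^2 + 21*x/5 - 2.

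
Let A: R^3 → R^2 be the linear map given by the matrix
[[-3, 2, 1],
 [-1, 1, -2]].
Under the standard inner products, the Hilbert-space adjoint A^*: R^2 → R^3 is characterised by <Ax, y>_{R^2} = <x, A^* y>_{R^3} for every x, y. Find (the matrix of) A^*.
A^* = A^T =
[[-3, -1],
 [2, 1],
 [1, -2]]

For real matrices with standard dot products, the defining identity <Ax, y> = <x, A^* y> gives (Ax)^T y = x^T (A^*) y, i.e. x^T A^T y = x^T (A^*) y. Since this holds for all x, y, we must have A^* = A^T. Therefore
A^* =
[[-3, -1],
 [2, 1],
 [1, -2]].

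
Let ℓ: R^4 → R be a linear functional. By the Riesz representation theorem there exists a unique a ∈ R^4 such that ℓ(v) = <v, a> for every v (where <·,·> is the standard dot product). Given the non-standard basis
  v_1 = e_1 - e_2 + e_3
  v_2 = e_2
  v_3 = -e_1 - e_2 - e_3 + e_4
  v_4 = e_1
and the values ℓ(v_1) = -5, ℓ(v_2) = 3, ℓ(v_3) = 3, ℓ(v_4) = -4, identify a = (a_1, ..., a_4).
a = (-4, 3, 2, 4)

Write a = (a_1, ..., a_4) in the standard basis. For each basis vector v_i, ℓ(v_i) = <v_i, a> is a linear equation in the a_j's. Collect the n equations into a matrix system V a = ℓ, where row i of V is v_i (expressed in the standard basis). Since V is invertible (lower-triangular with 1s on the diagonal, up to permutation), solve by back-substitution:
  V =
[[1, -1, 1, 0],
 [0, 1, 0, 0],
 [-1, -1, -1, 1],
 [1, 0, 0, 0]]
  V a = (-5, 3, 3, -4)
Solving gives a = (-4, 3, 2, 4).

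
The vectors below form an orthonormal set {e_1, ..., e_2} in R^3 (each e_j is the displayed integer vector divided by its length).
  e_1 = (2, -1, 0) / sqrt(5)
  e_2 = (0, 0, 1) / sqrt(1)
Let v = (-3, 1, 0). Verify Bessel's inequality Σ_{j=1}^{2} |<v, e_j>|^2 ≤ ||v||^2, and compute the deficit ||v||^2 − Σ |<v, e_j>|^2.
Σ |<v, e_j>|^2 = 49/5; ||v||^2 = 10; deficit = 1/5

Write each e_j = u_j / sqrt(<u_j, u_j>) where u_j is the displayed integer vector. Then <v, e_j> = <v, u_j> / sqrt(<u_j, u_j>), so |<v, e_j>|^2 = <v, u_j>^2 / <u_j, u_j>.
Coefficients: <v, e_1> = -7/sqrt(5), <v, e_2> = 0/sqrt(1).
Square and sum: Σ |<v, e_j>|^2 = 49/5.
Compute ||v||^2 = v·v = 10.
Deficit = 10 − 49/5 = 1/5 ≥ 0, confirming Bessel's inequality. (The deficit equals ||v − Σ <v,e_j> e_j||^2, the squared distance from v to span{e_j}.)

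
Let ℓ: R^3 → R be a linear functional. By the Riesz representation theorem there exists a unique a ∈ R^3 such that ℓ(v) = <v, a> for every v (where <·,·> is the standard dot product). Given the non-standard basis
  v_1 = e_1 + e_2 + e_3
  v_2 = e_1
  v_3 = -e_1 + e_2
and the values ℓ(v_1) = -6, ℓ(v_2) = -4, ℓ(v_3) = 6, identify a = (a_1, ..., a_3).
a = (-4, 2, -4)

Write a = (a_1, ..., a_3) in the standard basis. For each basis vector v_i, ℓ(v_i) = <v_i, a> is a linear equation in the a_j's. Collect the n equations into a matrix system V a = ℓ, where row i of V is v_i (expressed in the standard basis). Since V is invertible (lower-triangular with 1s on the diagonal, up to permutation), solve by back-substitution:
  V =
[[1, 1, 1],
 [1, 0, 0],
 [-1, 1, 0]]
  V a = (-6, -4, 6)
Solving gives a = (-4, 2, -4).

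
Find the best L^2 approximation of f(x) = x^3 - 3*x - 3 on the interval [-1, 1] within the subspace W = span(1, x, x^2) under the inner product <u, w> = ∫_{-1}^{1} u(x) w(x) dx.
g(x) = -12*x/5 - 3

The best approximation g ∈ W is the orthogonal projection of f onto W. Writing g = a_0 + a_1 x + a_2 x^2, the coefficients solve the normal equations G · a = b where
  G_{ij} = <φ_i, φ_j> and b_i = <f, φ_i>, with φ_0 = 1, φ_1 = x, φ_2 = x^2.
G =
  [2, 0, 2/3]
  [0, 2/3, 0]
  [2/3, 0, 2/5],
b = (-6, -8/5, -2).
Solving gives a_0 = -3, a_1 = -12/5, a_2 = 0, so
  g(x) = -12*x/5 - 3.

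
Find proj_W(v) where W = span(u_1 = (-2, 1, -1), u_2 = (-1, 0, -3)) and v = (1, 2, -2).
proj_W(v) = (-2/7, -1/7, -11/7)

Set up U = [u_1 | ... | u_2] ∈ R^(3×2). The projector onto W = col(U) is P = U (U^T U)^(-1) U^T.
Compute U^T U =
  [6, 5]
  [5, 10],
and U^T v = (2, 5).
Solve U^T U · c = U^T v for the coefficients: c = (-1/7, 4/7). The projection is proj_W(v) = U c.
Check: (v - proj_W(v)) · u_1 = 0  (should be 0).
Check: (v - proj_W(v)) · u_2 = 0  (should be 0).
Result: proj_W(v) = (-2/7, -1/7, -11/7).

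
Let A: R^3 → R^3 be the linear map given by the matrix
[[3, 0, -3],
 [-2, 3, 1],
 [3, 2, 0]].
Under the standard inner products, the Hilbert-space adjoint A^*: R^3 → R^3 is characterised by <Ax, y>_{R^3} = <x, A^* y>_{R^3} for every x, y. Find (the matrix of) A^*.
A^* = A^T =
[[3, -2, 3],
 [0, 3, 2],
 [-3, 1, 0]]

For real matrices with standard dot products, the defining identity <Ax, y> = <x, A^* y> gives (Ax)^T y = x^T (A^*) y, i.e. x^T A^T y = x^T (A^*) y. Since this holds for all x, y, we must have A^* = A^T. Therefore
A^* =
[[3, -2, 3],
 [0, 3, 2],
 [-3, 1, 0]].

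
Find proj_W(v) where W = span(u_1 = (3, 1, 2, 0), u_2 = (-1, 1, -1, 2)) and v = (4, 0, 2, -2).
proj_W(v) = (146/41, -2/41, 110/41, -76/41)

Set up U = [u_1 | ... | u_2] ∈ R^(4×2). The projector onto W = col(U) is P = U (U^T U)^(-1) U^T.
Compute U^T U =
  [14, -4]
  [-4, 7],
and U^T v = (16, -10).
Solve U^T U · c = U^T v for the coefficients: c = (36/41, -38/41). The projection is proj_W(v) = U c.
Check: (v - proj_W(v)) · u_1 = 0  (should be 0).
Check: (v - proj_W(v)) · u_2 = 0  (should be 0).
Result: proj_W(v) = (146/41, -2/41, 110/41, -76/41).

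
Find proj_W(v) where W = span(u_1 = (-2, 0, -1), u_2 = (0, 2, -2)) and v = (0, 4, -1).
proj_W(v) = (2/3, 8/3, -7/3)

Set up U = [u_1 | ... | u_2] ∈ R^(3×2). The projector onto W = col(U) is P = U (U^T U)^(-1) U^T.
Compute U^T U =
  [5, 2]
  [2, 8],
and U^T v = (1, 10).
Solve U^T U · c = U^T v for the coefficients: c = (-1/3, 4/3). The projection is proj_W(v) = U c.
Check: (v - proj_W(v)) · u_1 = 0  (should be 0).
Check: (v - proj_W(v)) · u_2 = 0  (should be 0).
Result: proj_W(v) = (2/3, 8/3, -7/3).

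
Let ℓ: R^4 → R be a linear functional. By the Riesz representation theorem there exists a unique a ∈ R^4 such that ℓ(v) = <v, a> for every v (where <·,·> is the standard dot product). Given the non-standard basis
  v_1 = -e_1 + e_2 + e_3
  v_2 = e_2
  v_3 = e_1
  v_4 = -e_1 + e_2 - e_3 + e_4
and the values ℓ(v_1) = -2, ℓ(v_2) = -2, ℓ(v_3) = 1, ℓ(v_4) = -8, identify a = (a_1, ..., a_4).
a = (1, -2, 1, -4)

Write a = (a_1, ..., a_4) in the standard basis. For each basis vector v_i, ℓ(v_i) = <v_i, a> is a linear equation in the a_j's. Collect the n equations into a matrix system V a = ℓ, where row i of V is v_i (expressed in the standard basis). Since V is invertible (lower-triangular with 1s on the diagonal, up to permutation), solve by back-substitution:
  V =
[[-1, 1, 1, 0],
 [0, 1, 0, 0],
 [1, 0, 0, 0],
 [-1, 1, -1, 1]]
  V a = (-2, -2, 1, -8)
Solving gives a = (1, -2, 1, -4).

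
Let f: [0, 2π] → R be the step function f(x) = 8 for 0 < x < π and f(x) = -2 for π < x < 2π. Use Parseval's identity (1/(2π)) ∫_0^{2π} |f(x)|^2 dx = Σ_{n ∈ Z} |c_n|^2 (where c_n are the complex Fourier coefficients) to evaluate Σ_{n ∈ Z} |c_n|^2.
Σ |c_n|^2 = 34

Parseval equates the L^2 energy of f (normalised by 1/(2π)) with the ℓ^2 sum of its Fourier coefficients: (1/(2π)) ∫_0^{2π} |f|^2 = Σ |c_n|^2.
Compute the left side: (1/(2π)) [∫_0^π 8^2 dx + ∫_π^{2π} (-2)^2 dx] = (1/(2π)) · (64π + 4π) = (64 + 4)/2 = 34.
So Σ_{n ∈ Z} |c_n|^2 = 34.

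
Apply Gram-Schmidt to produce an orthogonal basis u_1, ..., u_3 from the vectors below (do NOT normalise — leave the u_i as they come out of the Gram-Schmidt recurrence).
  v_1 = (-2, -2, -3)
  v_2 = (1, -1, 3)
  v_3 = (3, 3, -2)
Orthogonal basis:
  u_1 = (-2, -2, -3)
  u_2 = (-1/17, -35/17, 24/17)
  u_3 = (117/53, -39/53, -52/53)

Apply the Gram-Schmidt recurrence
  u_1 = v_1
  u_i = v_i − Σ_{j<i} ((v_i · u_j) / (u_j · u_j)) · u_j.

Step by step this gives:
  u_1 = (-2, -2, -3)
  u_2 = (-1/17, -35/17, 24/17)
  u_3 = (117/53, -39/53, -52/53)

Orthogonality check:
  u_2 · u_1 = 0 (should be 0)
  u_3 · u_1 = 0 (should be 0)
  u_3 · u_2 = 0 (should be 0)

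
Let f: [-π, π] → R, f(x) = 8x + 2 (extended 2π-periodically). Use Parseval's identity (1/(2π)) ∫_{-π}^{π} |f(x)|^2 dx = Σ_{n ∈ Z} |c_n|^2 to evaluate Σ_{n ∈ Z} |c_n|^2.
Σ |c_n|^2 = 64π^2/3 + 4

Expand and integrate term by term over [-π, π]:
  ∫ (8x)^2 dx = 64·(2π^3/3); ∫ 2·8·(2)·x dx = 0 (odd integrand); ∫ 2^2 dx = 4·2π.
So (1/(2π)) ∫_{-π}^{π} (8x + 2)^2 dx = 64π^2/3 + 4 = 64π^2/3 + 4.
Parseval ⇒ Σ |c_n|^2 = 64π^2/3 + 4.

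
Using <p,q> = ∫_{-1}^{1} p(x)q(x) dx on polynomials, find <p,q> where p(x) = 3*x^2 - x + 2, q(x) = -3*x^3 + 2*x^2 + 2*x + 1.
<p,q> = 164/15

Expand the product: p(x)·q(x) = -9*x^5 + 9*x^4 - 2*x^3 + 5*x^2 + 3*x + 2.
∫_{-1}^{1} of each monomial x^k gives [2/(k+1) if k even, 0 if k odd]. Integrating term-by-term (or equivalently evaluating the antiderivative F(x) = -3*x^6/2 + 9*x^5/5 - x^4/2 + 5*x^3/3 + 3*x^2/2 + 2*x at the endpoints):
  F(1) − F(−1) = 149/30 − (-179/30) = 164/15.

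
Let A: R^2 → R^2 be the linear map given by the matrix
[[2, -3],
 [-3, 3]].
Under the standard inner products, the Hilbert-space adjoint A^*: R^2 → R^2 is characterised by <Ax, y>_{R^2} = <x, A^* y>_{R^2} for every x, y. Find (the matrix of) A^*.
A^* = A^T =
[[2, -3],
 [-3, 3]]

For real matrices with standard dot products, the defining identity <Ax, y> = <x, A^* y> gives (Ax)^T y = x^T (A^*) y, i.e. x^T A^T y = x^T (A^*) y. Since this holds for all x, y, we must have A^* = A^T. Therefore
A^* =
[[2, -3],
 [-3, 3]].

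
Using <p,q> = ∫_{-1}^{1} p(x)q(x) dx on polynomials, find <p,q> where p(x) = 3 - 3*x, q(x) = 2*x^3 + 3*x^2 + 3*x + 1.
<p,q> = 18/5

Expand the product: p(x)·q(x) = -6*x^4 - 3*x^3 + 6*x + 3.
∫_{-1}^{1} of each monomial x^k gives [2/(k+1) if k even, 0 if k odd]. Integrating term-by-term (or equivalently evaluating the antiderivative F(x) = -6*x^5/5 - 3*x^4/4 + 3*x^2 + 3*x at the endpoints):
  F(1) − F(−1) = 81/20 − (9/20) = 18/5.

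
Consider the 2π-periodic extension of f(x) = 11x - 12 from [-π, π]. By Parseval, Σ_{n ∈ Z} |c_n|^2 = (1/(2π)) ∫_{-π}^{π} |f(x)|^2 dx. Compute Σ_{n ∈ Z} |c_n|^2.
Σ |c_n|^2 = 121π^2/3 + 144

Expand and integrate term by term over [-π, π]:
  ∫ (11x)^2 dx = 121·(2π^3/3); ∫ 2·11·(-12)·x dx = 0 (odd integrand); ∫ (-12)^2 dx = 144·2π.
So (1/(2π)) ∫_{-π}^{π} (11x - 12)^2 dx = 121π^2/3 + 144 = 121π^2/3 + 144.
Parseval ⇒ Σ |c_n|^2 = 121π^2/3 + 144.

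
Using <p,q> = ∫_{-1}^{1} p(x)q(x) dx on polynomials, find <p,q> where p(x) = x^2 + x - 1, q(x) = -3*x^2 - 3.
<p,q> = 24/5

Expand the product: p(x)·q(x) = -3*x^4 - 3*x^3 - 3*x + 3.
∫_{-1}^{1} of each monomial x^k gives [2/(k+1) if k even, 0 if k odd]. Integrating term-by-term (or equivalently evaluating the antiderivative F(x) = -3*x^5/5 - 3*x^4/4 - 3*x^2/2 + 3*x at the endpoints):
  F(1) − F(−1) = 3/20 − (-93/20) = 24/5.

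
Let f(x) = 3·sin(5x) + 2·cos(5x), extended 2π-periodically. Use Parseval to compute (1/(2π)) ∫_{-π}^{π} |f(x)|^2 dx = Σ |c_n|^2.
Σ |c_n|^2 = 13/2

Expand |f|^2 and use orthogonality of {sin(nx), cos(mx)} on [-π, π]:
  ∫_{-π}^{π} sin(nx)^2 dx = π, ∫ cos(mx)^2 dx = π, and cross terms integrate to 0.
So ∫_{-π}^{π} f(x)^2 dx = 3^2 · π + 2^2 · π = (9 + 4)π.
Divide by 2π: (9 + 4)/2 = 13/2.
By Parseval, this equals Σ |c_n|^2.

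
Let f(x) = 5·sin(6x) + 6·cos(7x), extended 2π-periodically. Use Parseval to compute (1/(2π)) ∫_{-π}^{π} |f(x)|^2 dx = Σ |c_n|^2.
Σ |c_n|^2 = 61/2

Expand |f|^2 and use orthogonality of {sin(nx), cos(mx)} on [-π, π]:
  ∫_{-π}^{π} sin(nx)^2 dx = π, ∫ cos(mx)^2 dx = π, and cross terms integrate to 0.
So ∫_{-π}^{π} f(x)^2 dx = 5^2 · π + 6^2 · π = (25 + 36)π.
Divide by 2π: (25 + 36)/2 = 61/2.
By Parseval, this equals Σ |c_n|^2.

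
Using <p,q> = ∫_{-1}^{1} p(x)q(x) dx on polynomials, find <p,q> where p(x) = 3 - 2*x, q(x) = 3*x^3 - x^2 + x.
<p,q> = -86/15

Expand the product: p(x)·q(x) = -6*x^4 + 11*x^3 - 5*x^2 + 3*x.
∫_{-1}^{1} of each monomial x^k gives [2/(k+1) if k even, 0 if k odd]. Integrating term-by-term (or equivalently evaluating the antiderivative F(x) = -6*x^5/5 + 11*x^4/4 - 5*x^3/3 + 3*x^2/2 at the endpoints):
  F(1) − F(−1) = 83/60 − (427/60) = -86/15.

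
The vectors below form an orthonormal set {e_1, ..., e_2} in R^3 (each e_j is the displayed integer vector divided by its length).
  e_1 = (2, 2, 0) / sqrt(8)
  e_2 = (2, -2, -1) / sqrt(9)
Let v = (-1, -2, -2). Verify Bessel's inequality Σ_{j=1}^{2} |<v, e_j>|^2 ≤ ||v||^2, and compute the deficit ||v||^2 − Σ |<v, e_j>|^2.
Σ |<v, e_j>|^2 = 113/18; ||v||^2 = 9; deficit = 49/18

Write each e_j = u_j / sqrt(<u_j, u_j>) where u_j is the displayed integer vector. Then <v, e_j> = <v, u_j> / sqrt(<u_j, u_j>), so |<v, e_j>|^2 = <v, u_j>^2 / <u_j, u_j>.
Coefficients: <v, e_1> = -6/sqrt(8), <v, e_2> = 4/sqrt(9).
Square and sum: Σ |<v, e_j>|^2 = 113/18.
Compute ||v||^2 = v·v = 9.
Deficit = 9 − 113/18 = 49/18 ≥ 0, confirming Bessel's inequality. (The deficit equals ||v − Σ <v,e_j> e_j||^2, the squared distance from v to span{e_j}.)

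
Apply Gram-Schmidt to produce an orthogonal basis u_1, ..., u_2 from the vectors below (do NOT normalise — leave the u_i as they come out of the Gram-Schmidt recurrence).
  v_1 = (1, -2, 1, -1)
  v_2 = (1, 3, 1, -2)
Orthogonal basis:
  u_1 = (1, -2, 1, -1)
  u_2 = (9/7, 17/7, 9/7, -16/7)

Apply the Gram-Schmidt recurrence
  u_1 = v_1
  u_i = v_i − Σ_{j<i} ((v_i · u_j) / (u_j · u_j)) · u_j.

Step by step this gives:
  u_1 = (1, -2, 1, -1)
  u_2 = (9/7, 17/7, 9/7, -16/7)

Orthogonality check:
  u_2 · u_1 = 0 (should be 0)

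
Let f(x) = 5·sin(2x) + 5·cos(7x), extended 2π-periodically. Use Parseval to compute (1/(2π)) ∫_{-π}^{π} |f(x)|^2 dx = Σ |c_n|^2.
Σ |c_n|^2 = 25

Expand |f|^2 and use orthogonality of {sin(nx), cos(mx)} on [-π, π]:
  ∫_{-π}^{π} sin(nx)^2 dx = π, ∫ cos(mx)^2 dx = π, and cross terms integrate to 0.
So ∫_{-π}^{π} f(x)^2 dx = 5^2 · π + 5^2 · π = (25 + 25)π.
Divide by 2π: (25 + 25)/2 = 25.
By Parseval, this equals Σ |c_n|^2.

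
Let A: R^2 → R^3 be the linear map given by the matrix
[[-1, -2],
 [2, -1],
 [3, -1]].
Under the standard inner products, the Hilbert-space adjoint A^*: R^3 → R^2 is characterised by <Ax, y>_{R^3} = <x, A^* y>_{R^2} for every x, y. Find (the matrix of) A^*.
A^* = A^T =
[[-1, 2, 3],
 [-2, -1, -1]]

For real matrices with standard dot products, the defining identity <Ax, y> = <x, A^* y> gives (Ax)^T y = x^T (A^*) y, i.e. x^T A^T y = x^T (A^*) y. Since this holds for all x, y, we must have A^* = A^T. Therefore
A^* =
[[-1, 2, 3],
 [-2, -1, -1]].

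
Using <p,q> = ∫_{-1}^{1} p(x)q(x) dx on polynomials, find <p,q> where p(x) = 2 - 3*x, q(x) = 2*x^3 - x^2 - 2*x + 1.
<p,q> = 64/15

Expand the product: p(x)·q(x) = -6*x^4 + 7*x^3 + 4*x^2 - 7*x + 2.
∫_{-1}^{1} of each monomial x^k gives [2/(k+1) if k even, 0 if k odd]. Integrating term-by-term (or equivalently evaluating the antiderivative F(x) = -6*x^5/5 + 7*x^4/4 + 4*x^3/3 - 7*x^2/2 + 2*x at the endpoints):
  F(1) − F(−1) = 23/60 − (-233/60) = 64/15.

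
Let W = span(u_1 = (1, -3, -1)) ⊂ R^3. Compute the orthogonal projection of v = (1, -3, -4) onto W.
proj_W(v) = (14/11, -42/11, -14/11)

Set up U = [u_1 | ... | u_1] ∈ R^(3×1). The projector onto W = col(U) is P = U (U^T U)^(-1) U^T.
Compute U^T U =
  [11],
and U^T v = (14).
Solve U^T U · c = U^T v for the coefficients: c = (14/11). The projection is proj_W(v) = U c.
Check: (v - proj_W(v)) · u_1 = 0  (should be 0).
Result: proj_W(v) = (14/11, -42/11, -14/11).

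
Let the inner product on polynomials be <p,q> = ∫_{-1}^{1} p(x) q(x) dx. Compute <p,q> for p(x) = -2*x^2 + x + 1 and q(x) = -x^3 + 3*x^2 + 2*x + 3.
<p,q> = 38/15

Expand the product: p(x)·q(x) = 2*x^5 - 7*x^4 - 2*x^3 - x^2 + 5*x + 3.
∫_{-1}^{1} of each monomial x^k gives [2/(k+1) if k even, 0 if k odd]. Integrating term-by-term (or equivalently evaluating the antiderivative F(x) = x^6/3 - 7*x^5/5 - x^4/2 - x^3/3 + 5*x^2/2 + 3*x at the endpoints):
  F(1) − F(−1) = 18/5 − (16/15) = 38/15.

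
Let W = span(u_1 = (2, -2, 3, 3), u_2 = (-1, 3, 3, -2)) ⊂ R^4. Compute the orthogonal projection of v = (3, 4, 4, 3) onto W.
proj_W(v) = (539/573, 431/573, 997/191, 566/573)

Set up U = [u_1 | ... | u_2] ∈ R^(4×2). The projector onto W = col(U) is P = U (U^T U)^(-1) U^T.
Compute U^T U =
  [26, -5]
  [-5, 23],
and U^T v = (19, 15).
Solve U^T U · c = U^T v for the coefficients: c = (512/573, 485/573). The projection is proj_W(v) = U c.
Check: (v - proj_W(v)) · u_1 = 0  (should be 0).
Check: (v - proj_W(v)) · u_2 = 0  (should be 0).
Result: proj_W(v) = (539/573, 431/573, 997/191, 566/573).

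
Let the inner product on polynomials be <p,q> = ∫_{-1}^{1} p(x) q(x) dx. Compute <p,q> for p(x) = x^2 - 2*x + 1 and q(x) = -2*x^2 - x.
<p,q> = -4/5

Expand the product: p(x)·q(x) = -2*x^4 + 3*x^3 - x.
∫_{-1}^{1} of each monomial x^k gives [2/(k+1) if k even, 0 if k odd]. Integrating term-by-term (or equivalently evaluating the antiderivative F(x) = -2*x^5/5 + 3*x^4/4 - x^2/2 at the endpoints):
  F(1) − F(−1) = -3/20 − (13/20) = -4/5.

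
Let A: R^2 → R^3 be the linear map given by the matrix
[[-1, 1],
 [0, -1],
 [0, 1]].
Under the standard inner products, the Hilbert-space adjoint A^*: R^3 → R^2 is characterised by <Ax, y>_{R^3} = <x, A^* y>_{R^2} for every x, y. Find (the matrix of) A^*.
A^* = A^T =
[[-1, 0, 0],
 [1, -1, 1]]

For real matrices with standard dot products, the defining identity <Ax, y> = <x, A^* y> gives (Ax)^T y = x^T (A^*) y, i.e. x^T A^T y = x^T (A^*) y. Since this holds for all x, y, we must have A^* = A^T. Therefore
A^* =
[[-1, 0, 0],
 [1, -1, 1]].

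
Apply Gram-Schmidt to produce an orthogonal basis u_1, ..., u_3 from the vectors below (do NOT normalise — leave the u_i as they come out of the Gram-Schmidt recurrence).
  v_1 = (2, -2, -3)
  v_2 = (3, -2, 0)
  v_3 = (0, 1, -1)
Orthogonal basis:
  u_1 = (2, -2, -3)
  u_2 = (31/17, -14/17, 30/17)
  u_3 = (6/11, 9/11, -2/11)

Apply the Gram-Schmidt recurrence
  u_1 = v_1
  u_i = v_i − Σ_{j<i} ((v_i · u_j) / (u_j · u_j)) · u_j.

Step by step this gives:
  u_1 = (2, -2, -3)
  u_2 = (31/17, -14/17, 30/17)
  u_3 = (6/11, 9/11, -2/11)

Orthogonality check:
  u_2 · u_1 = 0 (should be 0)
  u_3 · u_1 = 0 (should be 0)
  u_3 · u_2 = 0 (should be 0)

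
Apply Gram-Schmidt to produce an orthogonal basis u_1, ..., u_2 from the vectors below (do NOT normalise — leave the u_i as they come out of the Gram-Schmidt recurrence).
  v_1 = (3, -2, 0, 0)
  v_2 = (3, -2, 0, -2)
Orthogonal basis:
  u_1 = (3, -2, 0, 0)
  u_2 = (0, 0, 0, -2)

Apply the Gram-Schmidt recurrence
  u_1 = v_1
  u_i = v_i − Σ_{j<i} ((v_i · u_j) / (u_j · u_j)) · u_j.

Step by step this gives:
  u_1 = (3, -2, 0, 0)
  u_2 = (0, 0, 0, -2)

Orthogonality check:
  u_2 · u_1 = 0 (should be 0)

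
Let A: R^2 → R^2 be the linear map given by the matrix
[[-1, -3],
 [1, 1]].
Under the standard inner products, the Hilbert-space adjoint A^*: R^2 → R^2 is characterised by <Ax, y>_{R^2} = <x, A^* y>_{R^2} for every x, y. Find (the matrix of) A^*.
A^* = A^T =
[[-1, 1],
 [-3, 1]]

For real matrices with standard dot products, the defining identity <Ax, y> = <x, A^* y> gives (Ax)^T y = x^T (A^*) y, i.e. x^T A^T y = x^T (A^*) y. Since this holds for all x, y, we must have A^* = A^T. Therefore
A^* =
[[-1, 1],
 [-3, 1]].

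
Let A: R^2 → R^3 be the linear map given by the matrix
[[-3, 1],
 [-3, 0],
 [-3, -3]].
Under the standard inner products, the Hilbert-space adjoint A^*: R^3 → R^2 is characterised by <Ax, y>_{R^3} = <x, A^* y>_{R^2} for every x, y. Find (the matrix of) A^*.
A^* = A^T =
[[-3, -3, -3],
 [1, 0, -3]]

For real matrices with standard dot products, the defining identity <Ax, y> = <x, A^* y> gives (Ax)^T y = x^T (A^*) y, i.e. x^T A^T y = x^T (A^*) y. Since this holds for all x, y, we must have A^* = A^T. Therefore
A^* =
[[-3, -3, -3],
 [1, 0, -3]].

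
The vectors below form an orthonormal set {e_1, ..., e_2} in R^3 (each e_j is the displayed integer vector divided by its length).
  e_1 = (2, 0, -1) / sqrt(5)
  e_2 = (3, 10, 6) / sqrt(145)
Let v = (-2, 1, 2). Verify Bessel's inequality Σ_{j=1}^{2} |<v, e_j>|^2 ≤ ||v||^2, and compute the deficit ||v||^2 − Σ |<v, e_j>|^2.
Σ |<v, e_j>|^2 = 260/29; ||v||^2 = 9; deficit = 1/29

Write each e_j = u_j / sqrt(<u_j, u_j>) where u_j is the displayed integer vector. Then <v, e_j> = <v, u_j> / sqrt(<u_j, u_j>), so |<v, e_j>|^2 = <v, u_j>^2 / <u_j, u_j>.
Coefficients: <v, e_1> = -6/sqrt(5), <v, e_2> = 16/sqrt(145).
Square and sum: Σ |<v, e_j>|^2 = 260/29.
Compute ||v||^2 = v·v = 9.
Deficit = 9 − 260/29 = 1/29 ≥ 0, confirming Bessel's inequality. (The deficit equals ||v − Σ <v,e_j> e_j||^2, the squared distance from v to span{e_j}.)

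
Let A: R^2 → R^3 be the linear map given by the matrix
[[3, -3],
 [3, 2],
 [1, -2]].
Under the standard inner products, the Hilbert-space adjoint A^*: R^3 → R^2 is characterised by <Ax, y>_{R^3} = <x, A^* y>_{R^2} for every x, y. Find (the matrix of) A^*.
A^* = A^T =
[[3, 3, 1],
 [-3, 2, -2]]

For real matrices with standard dot products, the defining identity <Ax, y> = <x, A^* y> gives (Ax)^T y = x^T (A^*) y, i.e. x^T A^T y = x^T (A^*) y. Since this holds for all x, y, we must have A^* = A^T. Therefore
A^* =
[[3, 3, 1],
 [-3, 2, -2]].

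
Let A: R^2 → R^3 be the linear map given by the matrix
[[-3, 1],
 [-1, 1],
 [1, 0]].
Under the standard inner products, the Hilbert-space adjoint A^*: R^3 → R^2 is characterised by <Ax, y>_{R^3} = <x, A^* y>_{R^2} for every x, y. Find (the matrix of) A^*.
A^* = A^T =
[[-3, -1, 1],
 [1, 1, 0]]

For real matrices with standard dot products, the defining identity <Ax, y> = <x, A^* y> gives (Ax)^T y = x^T (A^*) y, i.e. x^T A^T y = x^T (A^*) y. Since this holds for all x, y, we must have A^* = A^T. Therefore
A^* =
[[-3, -1, 1],
 [1, 1, 0]].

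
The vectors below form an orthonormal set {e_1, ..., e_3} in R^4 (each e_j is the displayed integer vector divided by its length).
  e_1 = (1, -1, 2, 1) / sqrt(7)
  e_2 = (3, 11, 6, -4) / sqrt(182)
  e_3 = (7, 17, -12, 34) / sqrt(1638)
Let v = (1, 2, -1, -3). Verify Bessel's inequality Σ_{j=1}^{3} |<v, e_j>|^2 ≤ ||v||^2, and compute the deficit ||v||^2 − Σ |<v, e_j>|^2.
Σ |<v, e_j>|^2 = 107/9; ||v||^2 = 15; deficit = 28/9

Write each e_j = u_j / sqrt(<u_j, u_j>) where u_j is the displayed integer vector. Then <v, e_j> = <v, u_j> / sqrt(<u_j, u_j>), so |<v, e_j>|^2 = <v, u_j>^2 / <u_j, u_j>.
Coefficients: <v, e_1> = -6/sqrt(7), <v, e_2> = 31/sqrt(182), <v, e_3> = -49/sqrt(1638).
Square and sum: Σ |<v, e_j>|^2 = 107/9.
Compute ||v||^2 = v·v = 15.
Deficit = 15 − 107/9 = 28/9 ≥ 0, confirming Bessel's inequality. (The deficit equals ||v − Σ <v,e_j> e_j||^2, the squared distance from v to span{e_j}.)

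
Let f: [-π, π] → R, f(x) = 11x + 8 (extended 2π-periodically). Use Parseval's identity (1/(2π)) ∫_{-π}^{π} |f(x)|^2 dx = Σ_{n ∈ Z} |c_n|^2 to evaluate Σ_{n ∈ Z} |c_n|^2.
Σ |c_n|^2 = 121π^2/3 + 64

Expand and integrate term by term over [-π, π]:
  ∫ (11x)^2 dx = 121·(2π^3/3); ∫ 2·11·(8)·x dx = 0 (odd integrand); ∫ 8^2 dx = 64·2π.
So (1/(2π)) ∫_{-π}^{π} (11x + 8)^2 dx = 121π^2/3 + 64 = 121π^2/3 + 64.
Parseval ⇒ Σ |c_n|^2 = 121π^2/3 + 64.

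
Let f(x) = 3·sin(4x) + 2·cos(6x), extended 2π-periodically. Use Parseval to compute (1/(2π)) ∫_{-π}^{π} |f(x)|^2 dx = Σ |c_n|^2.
Σ |c_n|^2 = 13/2

Expand |f|^2 and use orthogonality of {sin(nx), cos(mx)} on [-π, π]:
  ∫_{-π}^{π} sin(nx)^2 dx = π, ∫ cos(mx)^2 dx = π, and cross terms integrate to 0.
So ∫_{-π}^{π} f(x)^2 dx = 3^2 · π + 2^2 · π = (9 + 4)π.
Divide by 2π: (9 + 4)/2 = 13/2.
By Parseval, this equals Σ |c_n|^2.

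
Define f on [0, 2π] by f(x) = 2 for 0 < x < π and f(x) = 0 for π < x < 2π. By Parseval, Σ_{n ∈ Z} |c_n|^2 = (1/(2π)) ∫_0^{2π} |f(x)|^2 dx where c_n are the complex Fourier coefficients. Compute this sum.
Σ |c_n|^2 = 2

Parseval equates the L^2 energy of f (normalised by 1/(2π)) with the ℓ^2 sum of its Fourier coefficients: (1/(2π)) ∫_0^{2π} |f|^2 = Σ |c_n|^2.
Compute the left side: (1/(2π)) [∫_0^π 2^2 dx + ∫_π^{2π} 0^2 dx] = (1/(2π)) · (4π + 0π) = (4 + 0)/2 = 2.
So Σ_{n ∈ Z} |c_n|^2 = 2.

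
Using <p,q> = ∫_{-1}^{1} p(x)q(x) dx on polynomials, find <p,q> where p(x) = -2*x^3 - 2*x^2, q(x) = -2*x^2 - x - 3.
<p,q> = 32/5

Expand the product: p(x)·q(x) = 4*x^5 + 6*x^4 + 8*x^3 + 6*x^2.
∫_{-1}^{1} of each monomial x^k gives [2/(k+1) if k even, 0 if k odd]. Integrating term-by-term (or equivalently evaluating the antiderivative F(x) = 2*x^6/3 + 6*x^5/5 + 2*x^4 + 2*x^3 at the endpoints):
  F(1) − F(−1) = 88/15 − (-8/15) = 32/5.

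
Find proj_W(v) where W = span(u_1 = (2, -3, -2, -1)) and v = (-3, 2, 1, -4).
proj_W(v) = (-10/9, 5/3, 10/9, 5/9)

Set up U = [u_1 | ... | u_1] ∈ R^(4×1). The projector onto W = col(U) is P = U (U^T U)^(-1) U^T.
Compute U^T U =
  [18],
and U^T v = (-10).
Solve U^T U · c = U^T v for the coefficients: c = (-5/9). The projection is proj_W(v) = U c.
Check: (v - proj_W(v)) · u_1 = 0  (should be 0).
Result: proj_W(v) = (-10/9, 5/3, 10/9, 5/9).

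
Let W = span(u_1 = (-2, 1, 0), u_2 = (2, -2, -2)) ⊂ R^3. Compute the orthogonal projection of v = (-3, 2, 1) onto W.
proj_W(v) = (-3, 2, 1)

Set up U = [u_1 | ... | u_2] ∈ R^(3×2). The projector onto W = col(U) is P = U (U^T U)^(-1) U^T.
Compute U^T U =
  [5, -6]
  [-6, 12],
and U^T v = (8, -12).
Solve U^T U · c = U^T v for the coefficients: c = (1, -1/2). The projection is proj_W(v) = U c.
Check: (v - proj_W(v)) · u_1 = 0  (should be 0).
Check: (v - proj_W(v)) · u_2 = 0  (should be 0).
Result: proj_W(v) = (-3, 2, 1).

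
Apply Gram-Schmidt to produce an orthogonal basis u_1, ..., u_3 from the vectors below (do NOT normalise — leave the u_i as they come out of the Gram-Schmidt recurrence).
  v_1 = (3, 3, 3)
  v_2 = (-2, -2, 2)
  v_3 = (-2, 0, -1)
Orthogonal basis:
  u_1 = (3, 3, 3)
  u_2 = (-4/3, -4/3, 8/3)
  u_3 = (-1, 1, 0)

Apply the Gram-Schmidt recurrence
  u_1 = v_1
  u_i = v_i − Σ_{j<i} ((v_i · u_j) / (u_j · u_j)) · u_j.

Step by step this gives:
  u_1 = (3, 3, 3)
  u_2 = (-4/3, -4/3, 8/3)
  u_3 = (-1, 1, 0)

Orthogonality check:
  u_2 · u_1 = 0 (should be 0)
  u_3 · u_1 = 0 (should be 0)
  u_3 · u_2 = 0 (should be 0)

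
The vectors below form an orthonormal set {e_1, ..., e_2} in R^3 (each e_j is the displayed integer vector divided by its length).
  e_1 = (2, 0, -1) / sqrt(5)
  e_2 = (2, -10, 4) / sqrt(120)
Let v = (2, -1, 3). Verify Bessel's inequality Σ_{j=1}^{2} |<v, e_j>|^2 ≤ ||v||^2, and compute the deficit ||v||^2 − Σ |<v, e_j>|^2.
Σ |<v, e_j>|^2 = 35/6; ||v||^2 = 14; deficit = 49/6

Write each e_j = u_j / sqrt(<u_j, u_j>) where u_j is the displayed integer vector. Then <v, e_j> = <v, u_j> / sqrt(<u_j, u_j>), so |<v, e_j>|^2 = <v, u_j>^2 / <u_j, u_j>.
Coefficients: <v, e_1> = 1/sqrt(5), <v, e_2> = 26/sqrt(120).
Square and sum: Σ |<v, e_j>|^2 = 35/6.
Compute ||v||^2 = v·v = 14.
Deficit = 14 − 35/6 = 49/6 ≥ 0, confirming Bessel's inequality. (The deficit equals ||v − Σ <v,e_j> e_j||^2, the squared distance from v to span{e_j}.)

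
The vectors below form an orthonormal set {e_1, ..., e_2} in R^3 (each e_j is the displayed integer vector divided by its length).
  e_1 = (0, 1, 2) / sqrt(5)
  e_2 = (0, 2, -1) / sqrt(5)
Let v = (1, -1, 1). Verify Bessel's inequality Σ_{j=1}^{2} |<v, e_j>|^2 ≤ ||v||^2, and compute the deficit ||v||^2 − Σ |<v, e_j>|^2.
Σ |<v, e_j>|^2 = 2; ||v||^2 = 3; deficit = 1

Write each e_j = u_j / sqrt(<u_j, u_j>) where u_j is the displayed integer vector. Then <v, e_j> = <v, u_j> / sqrt(<u_j, u_j>), so |<v, e_j>|^2 = <v, u_j>^2 / <u_j, u_j>.
Coefficients: <v, e_1> = 1/sqrt(5), <v, e_2> = -3/sqrt(5).
Square and sum: Σ |<v, e_j>|^2 = 2.
Compute ||v||^2 = v·v = 3.
Deficit = 3 − 2 = 1 ≥ 0, confirming Bessel's inequality. (The deficit equals ||v − Σ <v,e_j> e_j||^2, the squared distance from v to span{e_j}.)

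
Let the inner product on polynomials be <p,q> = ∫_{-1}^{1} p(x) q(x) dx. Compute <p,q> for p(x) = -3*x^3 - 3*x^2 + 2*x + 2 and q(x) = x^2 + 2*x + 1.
<p,q> = 12/5

Expand the product: p(x)·q(x) = -3*x^5 - 9*x^4 - 7*x^3 + 3*x^2 + 6*x + 2.
∫_{-1}^{1} of each monomial x^k gives [2/(k+1) if k even, 0 if k odd]. Integrating term-by-term (or equivalently evaluating the antiderivative F(x) = -x^6/2 - 9*x^5/5 - 7*x^4/4 + x^3 + 3*x^2 + 2*x at the endpoints):
  F(1) − F(−1) = 39/20 − (-9/20) = 12/5.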